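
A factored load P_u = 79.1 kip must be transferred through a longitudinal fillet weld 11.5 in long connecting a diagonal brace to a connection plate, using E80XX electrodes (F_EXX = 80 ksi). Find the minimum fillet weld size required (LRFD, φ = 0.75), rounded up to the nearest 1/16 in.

w = 5/16 in

Total weld length L = 11.5 in.
Required throat t_e = P_u / (φ × 0.6 F_EXX × L) = 79.1 / (0.75 × 0.6 × 80 × 11.5) = 0.1911 in.
Required leg w = t_e / 0.707 = 0.2702 in → use 5/16 in.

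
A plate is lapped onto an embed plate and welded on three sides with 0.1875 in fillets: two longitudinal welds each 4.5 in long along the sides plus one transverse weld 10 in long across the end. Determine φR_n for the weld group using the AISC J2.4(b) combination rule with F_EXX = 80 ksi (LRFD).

φR_n ≈ 108 kip

t_e = 0.707 × 0.1875 = 0.1326 in.
R_nwl = 0.6 × 80 × 0.1326 × 9 = 57.27 kip (longitudinal, 2 welds).
R_nwt = 0.6 × 80 × 0.1326 × 10 = 63.63 kip (transverse, base value).
(i) R_nwl + R_nwt = 120.9 kip; (ii) 0.85 R_nwl + 1.5 R_nwt = 144.1 kip.
R_n = max = 144.1 kip [governs: (ii)]; φR_n = 108.1 kip.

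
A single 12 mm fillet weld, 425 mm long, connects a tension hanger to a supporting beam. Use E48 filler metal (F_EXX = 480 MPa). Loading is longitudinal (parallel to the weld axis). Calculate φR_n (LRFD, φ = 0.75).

φR_n ≈ 779 kN

Effective throat t_e = 0.707 × 12 = 8.484 mm.
Total length L = 425 mm; A_we = 8.484 × 425 = 3606 mm².
F_nw = 0.6 F_EXX = 0.6 × 480 = 288 MPa.
φR_n = 0.75 × 288 × 3606 × 10⁻³ = 778.8 kN.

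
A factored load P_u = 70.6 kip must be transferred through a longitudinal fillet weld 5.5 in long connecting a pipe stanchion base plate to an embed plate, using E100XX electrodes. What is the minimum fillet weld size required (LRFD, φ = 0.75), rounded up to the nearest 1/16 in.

w = 7/16 in

E100XX → F_EXX = 100 ksi.
Total weld length L = 5.5 in.
Required throat t_e = P_u / (φ × 0.6 F_EXX × L) = 70.6 / (0.75 × 0.6 × 100 × 5.5) = 0.2853 in.
Required leg w = t_e / 0.707 = 0.4035 in → use 7/16 in.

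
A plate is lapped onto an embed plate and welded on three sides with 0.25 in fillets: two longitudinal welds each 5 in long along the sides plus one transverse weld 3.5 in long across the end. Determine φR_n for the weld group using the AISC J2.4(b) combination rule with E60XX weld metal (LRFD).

E60XX → F_EXX = 60 ksi.
t_e = 0.707 × 0.25 = 0.1767 in.
R_nwl = 0.6 × 60 × 0.1767 × 10 = 63.63 kip (longitudinal, 2 welds).
R_nwt = 0.6 × 60 × 0.1767 × 3.5 = 22.27 kip (transverse, base value).
(i) R_nwl + R_nwt = 85.9 kip; (ii) 0.85 R_nwl + 1.5 R_nwt = 87.49 kip.
R_n = max = 87.49 kip [governs: (ii)]; φR_n = 65.62 kip.

φR_n ≈ 65.6 kip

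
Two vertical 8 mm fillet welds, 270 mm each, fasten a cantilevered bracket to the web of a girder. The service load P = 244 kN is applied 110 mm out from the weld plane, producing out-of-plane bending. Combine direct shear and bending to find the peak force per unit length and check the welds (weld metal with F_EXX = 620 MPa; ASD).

L_w = 2 × 270 = 540 mm; section modulus (unit throat) S = 2 × L²/6 = 24300 mm².
Direct shear f_v = P/L_w = 244×10³/540 = 451.9 N/mm.
Moment M = P × e = 244×10³ × 110 = 26840000 N·mm; bending f_b = M/S = 1105 N/mm.
f_max = √(f_v² + f_b²) = √(451.9² + 1105²) = 1193 N/mm.
r_n/Ω = (1/2.0) × 0.6 × 620 × (0.707 × 8) = 1052 N/mm → NOT adequate.

f_max ≈ 1190 N/mm; NOT adequate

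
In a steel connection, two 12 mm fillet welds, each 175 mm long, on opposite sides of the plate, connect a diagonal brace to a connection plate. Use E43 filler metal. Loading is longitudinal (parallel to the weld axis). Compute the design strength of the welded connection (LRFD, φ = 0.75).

E43XX → F_EXX = 430 MPa.
Effective throat t_e = 0.707 × 12 = 8.484 mm.
Total length L = 350 mm; A_we = 8.484 × 350 = 2969 mm².
F_nw = 0.6 F_EXX = 0.6 × 430 = 258 MPa.
φR_n = 0.75 × 258 × 2969 × 10⁻³ = 574.6 kN.

φR_n ≈ 575 kN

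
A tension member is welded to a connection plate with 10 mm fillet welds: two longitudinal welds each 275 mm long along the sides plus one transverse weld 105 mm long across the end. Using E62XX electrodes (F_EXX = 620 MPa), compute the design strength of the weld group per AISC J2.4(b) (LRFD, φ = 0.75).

φR_n ≈ 1290 kN

t_e = 0.707 × 10 = 7.07 mm.
R_nwl = 0.6 × 620 × 7.07 × 550 × 10⁻³ = 1447 kN (longitudinal, 2 welds).
R_nwt = 0.6 × 620 × 7.07 × 105 × 10⁻³ = 276.2 kN (transverse, base value).
(i) R_nwl + R_nwt = 1723 kN; (ii) 0.85 R_nwl + 1.5 R_nwt = 1644 kN.
R_n = max = 1723 kN [governs: (i)]; φR_n = 1292 kN.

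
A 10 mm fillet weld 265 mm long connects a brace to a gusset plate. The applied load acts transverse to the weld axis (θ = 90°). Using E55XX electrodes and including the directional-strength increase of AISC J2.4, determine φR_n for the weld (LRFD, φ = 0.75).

E55XX → F_EXX = 550 MPa.
t_e = 0.707 × 10 = 7.07 mm; A_we = 7.07 × 265 = 1874 mm².
Directional factor: 1.0 + 0.5 sin^1.5(90°) = 1.5.
F_nw = 0.6 × 550 × 1.5 = 495 MPa.
φR_n = 0.75 × 495 × 1874 × 10⁻³ = 695.6 kN.

φR_n ≈ 696 kN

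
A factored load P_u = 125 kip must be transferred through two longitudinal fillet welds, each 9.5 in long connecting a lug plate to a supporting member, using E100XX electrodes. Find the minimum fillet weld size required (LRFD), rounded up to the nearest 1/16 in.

E100XX → F_EXX = 100 ksi.
Total weld length L = 19 in.
Required throat t_e = P_u / (φ × 0.6 F_EXX × L) = 125 / (0.75 × 0.6 × 100 × 19) = 0.1462 in.
Required leg w = t_e / 0.707 = 0.2068 in → use 1/4 in.

w = 1/4 in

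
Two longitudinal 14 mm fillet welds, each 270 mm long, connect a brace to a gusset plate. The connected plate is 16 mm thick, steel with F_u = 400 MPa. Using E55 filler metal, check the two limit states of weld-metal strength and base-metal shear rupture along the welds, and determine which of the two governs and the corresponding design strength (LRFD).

φR_n ≈ 1320 kN (weld metal governs)

E55XX → F_EXX = 550 MPa.
t_e = 0.707 × 14 = 9.898 mm; L = 540 mm.
Weld metal: φR_n = 0.75 × 0.6 × 550 × 9.898 × 540 × 10⁻³ = 1323 kN.
Base metal (shear rupture): φR_n = 0.75 × 0.6 × 400 × 16 × 540 × 10⁻³ = 1555 kN.
Governing: weld metal.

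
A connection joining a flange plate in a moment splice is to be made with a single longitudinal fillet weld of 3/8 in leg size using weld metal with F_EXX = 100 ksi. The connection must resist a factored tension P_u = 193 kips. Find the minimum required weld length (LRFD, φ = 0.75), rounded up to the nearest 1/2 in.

L = 16.5 in

Throat t_e = 0.707 × 0.375 = 0.2651 in.
φr_n = 0.75 × 0.6 × 100 × 0.2651 = 11.93 kips/in.
L_req = P_u / φr_n = 193 / 11.93 = 16.18 in total.
Round up → use L = 16.5 in.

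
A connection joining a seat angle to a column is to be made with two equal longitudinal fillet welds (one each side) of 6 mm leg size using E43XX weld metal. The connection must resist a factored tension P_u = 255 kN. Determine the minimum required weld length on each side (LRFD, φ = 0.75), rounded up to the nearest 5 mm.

L = 160 mm on each side

E43XX → F_EXX = 430 MPa.
Throat t_e = 0.707 × 6 = 4.242 mm.
φr_n = 0.75 × 0.6 × 430 × 4.242 × 10⁻³ = 0.8208 kN/mm.
L_req = P_u / φr_n = 255 / 0.8208 = 310.7 mm total.
Per side: 310.7 / 2 = 155.3 mm.
Round up → use L = 160 mm on each side.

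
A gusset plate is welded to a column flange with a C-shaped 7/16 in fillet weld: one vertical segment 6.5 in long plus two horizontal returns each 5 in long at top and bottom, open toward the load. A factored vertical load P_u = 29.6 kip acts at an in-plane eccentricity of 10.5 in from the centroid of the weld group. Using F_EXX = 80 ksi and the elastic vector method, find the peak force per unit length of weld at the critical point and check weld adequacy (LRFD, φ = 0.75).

Total weld length L_w = 16.5 in. Treat welds as unit-width lines.
Centroid: x̄ = 2×5×2.5 / 16.5 = 1.515 in from the vertical weld.
Polar moment about centroid: J = I_x + I_y = [6.5³/12 + 2×5×3.25²] + [6.5×1.515² + 2(5³/12 + 5×0.9848²)] = 174 in³.
Direct shear f_v = P/L_w = 29.6 / 16.5 = 1.794 kip/in (vertical).
Torsion M = P·e = 29.6 × 10.5 = 310.8 kip·in.
Critical point at (x, y) = (3.485, 3.25) from centroid. f_tx = M·y/J = 5.806 kip/in; f_ty = M·x/J = 6.226 kip/in.
Resultant f_max = √[f_tx² + (f_v + f_ty)²] = √[5.806² + (1.794 + 6.226)²] = 9.901 kip/in.
Capacity per unit length: φr_n = 0.75 × 0.6 × 80 × (0.707 × 0.4375) = 11.14 kip/in.
9.901 ≤ 11.14 → adequate.

f_max ≈ 9.9 kip/in; adequate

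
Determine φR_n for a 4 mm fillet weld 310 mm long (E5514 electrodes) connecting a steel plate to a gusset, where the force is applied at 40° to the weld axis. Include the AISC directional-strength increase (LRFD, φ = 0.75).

φR_n ≈ 273 kN

E55XX → F_EXX = 550 MPa.
t_e = 0.707 × 4 = 2.828 mm; A_we = 2.828 × 310 = 876.7 mm².
Directional factor: 1.0 + 0.5 sin^1.5(40°) = 1.258.
F_nw = 0.6 × 550 × 1.258 = 415 MPa.
φR_n = 0.75 × 415 × 876.7 × 10⁻³ = 272.9 kN.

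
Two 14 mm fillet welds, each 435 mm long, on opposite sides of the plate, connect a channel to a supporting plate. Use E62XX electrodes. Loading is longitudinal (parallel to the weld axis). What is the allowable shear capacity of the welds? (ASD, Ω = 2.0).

R_n/Ω ≈ 1600 kN

E62XX → F_EXX = 620 MPa.
Effective throat t_e = 0.707 × 14 = 9.898 mm.
Total length L = 870 mm; A_we = 9.898 × 870 = 8611 mm².
F_nw = 0.6 F_EXX = 0.6 × 620 = 372 MPa.
R_n = 372 × 8611 × 10⁻³ = 3203 kN; R_n/Ω = 3203/2.0 = 1602 kN.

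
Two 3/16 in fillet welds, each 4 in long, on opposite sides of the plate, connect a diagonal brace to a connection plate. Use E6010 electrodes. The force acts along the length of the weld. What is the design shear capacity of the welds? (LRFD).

φR_n ≈ 28.6 kip

E60XX → F_EXX = 60 ksi.
Effective throat t_e = 0.707 × 0.1875 = 0.1326 in.
Total length L = 8 in; A_we = 0.1326 × 8 = 1.06 in².
F_nw = 0.6 F_EXX = 0.6 × 60 = 36 ksi.
φR_n = 0.75 × 36 × 1.06 = 28.63 kip.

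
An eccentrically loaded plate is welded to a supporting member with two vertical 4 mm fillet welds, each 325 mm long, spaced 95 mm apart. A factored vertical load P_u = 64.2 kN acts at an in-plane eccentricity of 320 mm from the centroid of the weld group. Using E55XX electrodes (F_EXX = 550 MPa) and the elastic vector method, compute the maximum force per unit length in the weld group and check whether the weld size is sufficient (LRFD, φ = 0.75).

f_max ≈ 520 N/mm; adequate

Total weld length L_w = 650 mm. Treat welds as unit-width lines.
Polar moment about centroid: J = 2[d³/12 + d(b/2)²] = 2[325³/12 + 325×47.5²] = 7188000 mm³.
Direct shear f_v = P/L_w = 64.2×10³ / 650 = 98.77 N/mm (vertical).
Torsion M = P·e = 64.2×10³ × 320 = 20544000 N·mm.
Critical point at (x, y) = (47.5, 162.5) from centroid. f_tx = M·y/J = 464.4 N/mm; f_ty = M·x/J = 135.8 N/mm.
Resultant f_max = √[f_tx² + (f_v + f_ty)²] = √[464.4² + (98.77 + 135.8)²] = 520.3 N/mm.
Capacity per unit length: φr_n = 0.75 × 0.6 × 550 × (0.707 × 4) = 699.9 N/mm.
520.3 ≤ 699.9 → adequate.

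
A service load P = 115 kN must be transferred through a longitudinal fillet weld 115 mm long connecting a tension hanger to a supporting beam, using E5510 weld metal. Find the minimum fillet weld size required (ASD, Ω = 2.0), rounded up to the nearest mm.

E55XX → F_EXX = 550 MPa.
Total weld length L = 115 mm.
Required throat t_e = P × Ω / (0.6 F_EXX × L) = 115 × 2.0 / (0.6 × 550 × 115 × 10⁻³) = 6.061 mm.
Required leg w = t_e / 0.707 = 8.572 mm → use 9 mm.

w = 9 mm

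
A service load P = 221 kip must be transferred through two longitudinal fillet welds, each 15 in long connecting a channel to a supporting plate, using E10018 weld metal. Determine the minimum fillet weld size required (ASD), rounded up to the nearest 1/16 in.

w = 3/8 in

E100XX → F_EXX = 100 ksi.
Total weld length L = 30 in.
Required throat t_e = P × Ω / (0.6 F_EXX × L) = 221 × 2.0 / (0.6 × 100 × 30) = 0.2456 in.
Required leg w = t_e / 0.707 = 0.3473 in → use 3/8 in.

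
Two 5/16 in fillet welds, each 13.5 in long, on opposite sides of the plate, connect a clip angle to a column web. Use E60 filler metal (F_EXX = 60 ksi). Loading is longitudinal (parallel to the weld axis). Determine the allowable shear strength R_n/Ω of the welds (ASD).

R_n/Ω ≈ 107 kip

Effective throat t_e = 0.707 × 0.3125 = 0.2209 in.
Total length L = 27 in; A_we = 0.2209 × 27 = 5.965 in².
F_nw = 0.6 F_EXX = 0.6 × 60 = 36 ksi.
R_n = 36 × 5.965 = 214.8 kip; R_n/Ω = 214.8/2.0 = 107.4 kip.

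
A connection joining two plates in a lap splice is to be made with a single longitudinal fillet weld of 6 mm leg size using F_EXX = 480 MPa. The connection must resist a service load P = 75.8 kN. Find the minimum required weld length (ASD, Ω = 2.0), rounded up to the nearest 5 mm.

L = 125 mm

Throat t_e = 0.707 × 6 = 4.242 mm.
r_n/Ω = (0.6 × 480 × 4.242) / 2.0 = 610.8 N/mm = 0.6108 kN/mm.
L_req = P / (r_n/Ω) = 75.8 / 0.6108 = 124.1 mm total.
Round up → use L = 125 mm.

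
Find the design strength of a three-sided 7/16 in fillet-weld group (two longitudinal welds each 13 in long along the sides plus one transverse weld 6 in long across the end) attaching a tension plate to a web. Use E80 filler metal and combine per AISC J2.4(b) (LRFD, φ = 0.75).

φR_n ≈ 356 kip

E80XX → F_EXX = 80 ksi.
t_e = 0.707 × 0.4375 = 0.3093 in.
R_nwl = 0.6 × 80 × 0.3093 × 26 = 386 kip (longitudinal, 2 welds).
R_nwt = 0.6 × 80 × 0.3093 × 6 = 89.08 kip (transverse, base value).
(i) R_nwl + R_nwt = 475.1 kip; (ii) 0.85 R_nwl + 1.5 R_nwt = 461.7 kip.
R_n = max = 475.1 kip [governs: (i)]; φR_n = 356.3 kip.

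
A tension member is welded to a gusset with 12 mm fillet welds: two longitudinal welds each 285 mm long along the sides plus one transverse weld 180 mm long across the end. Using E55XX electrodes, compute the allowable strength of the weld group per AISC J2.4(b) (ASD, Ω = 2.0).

R_n/Ω ≈ 1060 kN

E55XX → F_EXX = 550 MPa.
t_e = 0.707 × 12 = 8.484 mm.
R_nwl = 0.6 × 550 × 8.484 × 570 × 10⁻³ = 1596 kN (longitudinal, 2 welds).
R_nwt = 0.6 × 550 × 8.484 × 180 × 10⁻³ = 503.9 kN (transverse, base value).
(i) R_nwl + R_nwt = 2100 kN; (ii) 0.85 R_nwl + 1.5 R_nwt = 2112 kN.
R_n = max = 2112 kN [governs: (ii)]; R_n/Ω = 1056 kN.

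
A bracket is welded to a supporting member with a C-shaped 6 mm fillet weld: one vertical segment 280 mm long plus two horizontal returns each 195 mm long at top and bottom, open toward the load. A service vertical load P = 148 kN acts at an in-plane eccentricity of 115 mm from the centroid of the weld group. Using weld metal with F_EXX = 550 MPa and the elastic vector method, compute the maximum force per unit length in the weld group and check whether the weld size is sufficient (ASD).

Total weld length L_w = 670 mm. Treat welds as unit-width lines.
Centroid: x̄ = 2×195×97.5 / 670 = 56.75 mm from the vertical weld.
Polar moment about centroid: J = I_x + I_y = [280³/12 + 2×195×140²] + [280×56.75² + 2(195³/12 + 195×40.75²)] = 12260000 mm³.
Direct shear f_v = P/L_w = 148×10³ / 670 = 220.9 N/mm (vertical).
Torsion M = P·e = 148×10³ × 115 = 17020000 N·mm.
Critical point at (x, y) = (138.2, 140) from centroid. f_tx = M·y/J = 194.4 N/mm; f_ty = M·x/J = 191.9 N/mm.
Resultant f_max = √[f_tx² + (f_v + f_ty)²] = √[194.4² + (220.9 + 191.9)²] = 456.3 N/mm.
Capacity per unit length: r_n/Ω = (1/2.0) × 0.6 × 550 × (0.707 × 6) = 699.9 N/mm.
456.3 ≤ 699.9 → adequate.

f_max ≈ 456 N/mm; adequate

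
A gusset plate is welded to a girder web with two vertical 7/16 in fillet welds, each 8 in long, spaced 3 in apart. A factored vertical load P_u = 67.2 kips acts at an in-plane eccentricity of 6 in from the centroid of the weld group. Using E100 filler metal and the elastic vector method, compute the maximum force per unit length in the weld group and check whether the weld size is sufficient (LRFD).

E100XX → F_EXX = 100 ksi.
Total weld length L_w = 16 in. Treat welds as unit-width lines.
Polar moment about centroid: J = 2[d³/12 + d(b/2)²] = 2[8³/12 + 8×1.5²] = 121.3 in³.
Direct shear f_v = P/L_w = 67.2 / 16 = 4.2 kip/in (vertical).
Torsion M = P·e = 67.2 × 6 = 403.2 kip·in.
Critical point at (x, y) = (1.5, 4) from centroid. f_tx = M·y/J = 13.29 kip/in; f_ty = M·x/J = 4.985 kip/in.
Resultant f_max = √[f_tx² + (f_v + f_ty)²] = √[13.29² + (4.2 + 4.985)²] = 16.16 kip/in.
Capacity per unit length: φr_n = 0.75 × 0.6 × 100 × (0.707 × 0.4375) = 13.92 kip/in.
16.16 > 13.92 → NOT adequate.

f_max ≈ 16.2 kip/in; NOT adequate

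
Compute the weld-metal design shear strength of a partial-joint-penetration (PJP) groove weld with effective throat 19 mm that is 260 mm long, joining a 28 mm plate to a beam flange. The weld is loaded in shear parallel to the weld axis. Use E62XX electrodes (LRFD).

φR_n ≈ 1380 kN

E62XX → F_EXX = 620 MPa.
Effective throat (given) t_e = 19 mm.
A_we = 19 × 260 = 4940 mm².
F_nw = 0.6 F_EXX = 372 MPa.
φR_n = 0.75 × 372 × 4940 × 10⁻³ = 1378 kN.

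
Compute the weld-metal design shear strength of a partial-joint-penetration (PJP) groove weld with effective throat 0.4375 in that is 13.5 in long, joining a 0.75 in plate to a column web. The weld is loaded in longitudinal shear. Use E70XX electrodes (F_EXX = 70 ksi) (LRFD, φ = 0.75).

φR_n ≈ 186 kip

Effective throat (given) t_e = 0.4375 in.
A_we = 0.4375 × 13.5 = 5.906 in².
F_nw = 0.6 F_EXX = 42 ksi.
φR_n = 0.75 × 42 × 5.906 = 186 kip.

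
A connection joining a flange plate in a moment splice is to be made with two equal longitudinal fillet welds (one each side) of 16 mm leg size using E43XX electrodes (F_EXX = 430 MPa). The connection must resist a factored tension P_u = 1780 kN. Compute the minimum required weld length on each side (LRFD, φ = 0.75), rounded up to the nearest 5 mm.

L = 410 mm on each side

Throat t_e = 0.707 × 16 = 11.31 mm.
φr_n = 0.75 × 0.6 × 430 × 11.31 × 10⁻³ = 2.189 kN/mm.
L_req = P_u / φr_n = 1780 / 2.189 = 813.2 mm total.
Per side: 813.2 / 2 = 406.6 mm.
Round up → use L = 410 mm on each side.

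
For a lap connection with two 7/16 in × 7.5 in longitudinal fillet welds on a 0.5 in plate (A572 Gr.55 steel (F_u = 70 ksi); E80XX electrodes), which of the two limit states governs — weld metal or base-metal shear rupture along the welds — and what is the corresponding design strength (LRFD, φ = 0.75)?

φR_n ≈ 167 kips (weld metal governs)

E80XX → F_EXX = 80 ksi.
t_e = 0.707 × 0.4375 = 0.3093 in; L = 15 in.
Weld metal: φR_n = 0.75 × 0.6 × 80 × 0.3093 × 15 = 167 kips.
Base metal (shear rupture): φR_n = 0.75 × 0.6 × 70 × 0.5 × 15 = 236.2 kips.
Governing: weld metal.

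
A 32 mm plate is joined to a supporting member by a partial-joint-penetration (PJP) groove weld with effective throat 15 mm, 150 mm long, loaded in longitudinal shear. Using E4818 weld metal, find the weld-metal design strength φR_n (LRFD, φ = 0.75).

φR_n ≈ 486 kN

E48XX → F_EXX = 480 MPa.
Effective throat (given) t_e = 15 mm.
A_we = 15 × 150 = 2250 mm².
F_nw = 0.6 F_EXX = 288 MPa.
φR_n = 0.75 × 288 × 2250 × 10⁻³ = 486 kN.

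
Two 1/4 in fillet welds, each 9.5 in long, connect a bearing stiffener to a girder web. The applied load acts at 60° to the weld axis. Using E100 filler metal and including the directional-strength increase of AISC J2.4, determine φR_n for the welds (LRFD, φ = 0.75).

φR_n ≈ 212 kips

E100XX → F_EXX = 100 ksi.
t_e = 0.707 × 0.25 = 0.1767 in; A_we = 0.1767 × 19 = 3.358 in².
Directional factor: 1.0 + 0.5 sin^1.5(60°) = 1.403.
F_nw = 0.6 × 100 × 1.403 = 84.18 ksi.
φR_n = 0.75 × 84.18 × 3.358 = 212 kips.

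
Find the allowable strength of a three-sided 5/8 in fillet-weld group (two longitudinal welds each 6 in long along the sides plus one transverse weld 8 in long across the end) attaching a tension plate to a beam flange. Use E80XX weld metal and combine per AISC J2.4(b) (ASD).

R_n/Ω ≈ 235 kip

E80XX → F_EXX = 80 ksi.
t_e = 0.707 × 0.625 = 0.4419 in.
R_nwl = 0.6 × 80 × 0.4419 × 12 = 254.5 kip (longitudinal, 2 welds).
R_nwt = 0.6 × 80 × 0.4419 × 8 = 169.7 kip (transverse, base value).
(i) R_nwl + R_nwt = 424.2 kip; (ii) 0.85 R_nwl + 1.5 R_nwt = 470.9 kip.
R_n = max = 470.9 kip [governs: (ii)]; R_n/Ω = 235.4 kip.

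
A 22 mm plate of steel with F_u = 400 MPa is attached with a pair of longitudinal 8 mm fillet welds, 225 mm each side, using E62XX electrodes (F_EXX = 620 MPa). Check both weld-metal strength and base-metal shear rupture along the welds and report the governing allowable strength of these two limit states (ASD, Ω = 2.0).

t_e = 0.707 × 8 = 5.656 mm; L = 450 mm.
Weld metal: R_n/Ω = (1/2.0) × 0.6 × 620 × 5.656 × 450 × 10⁻³ = 473.4 kN.
Base metal (shear rupture): R_n/Ω = (1/2.0) × 0.6 × 400 × 22 × 450 × 10⁻³ = 1188 kN.
Governing: weld metal.

R_n/Ω ≈ 473 kN (weld metal governs)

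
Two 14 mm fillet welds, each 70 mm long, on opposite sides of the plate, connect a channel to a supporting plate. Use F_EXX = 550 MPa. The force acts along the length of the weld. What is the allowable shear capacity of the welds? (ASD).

R_n/Ω ≈ 229 kN

Effective throat t_e = 0.707 × 14 = 9.898 mm.
Total length L = 140 mm; A_we = 9.898 × 140 = 1386 mm².
F_nw = 0.6 F_EXX = 0.6 × 550 = 330 MPa.
R_n = 330 × 1386 × 10⁻³ = 457.3 kN; R_n/Ω = 457.3/2.0 = 228.6 kN.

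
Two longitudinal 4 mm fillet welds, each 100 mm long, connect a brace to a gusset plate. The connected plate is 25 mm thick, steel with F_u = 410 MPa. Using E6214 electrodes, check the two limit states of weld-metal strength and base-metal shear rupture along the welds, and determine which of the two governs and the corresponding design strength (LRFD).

E62XX → F_EXX = 620 MPa.
t_e = 0.707 × 4 = 2.828 mm; L = 200 mm.
Weld metal: φR_n = 0.75 × 0.6 × 620 × 2.828 × 200 × 10⁻³ = 157.8 kN.
Base metal (shear rupture): φR_n = 0.75 × 0.6 × 410 × 25 × 200 × 10⁻³ = 922.5 kN.
Governing: weld metal.

φR_n ≈ 158 kN (weld metal governs)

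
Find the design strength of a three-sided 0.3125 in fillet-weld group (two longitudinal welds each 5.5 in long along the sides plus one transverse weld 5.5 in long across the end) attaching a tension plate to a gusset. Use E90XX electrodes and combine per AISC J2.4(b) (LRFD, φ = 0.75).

φR_n ≈ 157 kip

E90XX → F_EXX = 90 ksi.
t_e = 0.707 × 0.3125 = 0.2209 in.
R_nwl = 0.6 × 90 × 0.2209 × 11 = 131.2 kip (longitudinal, 2 welds).
R_nwt = 0.6 × 90 × 0.2209 × 5.5 = 65.62 kip (transverse, base value).
(i) R_nwl + R_nwt = 196.9 kip; (ii) 0.85 R_nwl + 1.5 R_nwt = 210 kip.
R_n = max = 210 kip [governs: (ii)]; φR_n = 157.5 kip.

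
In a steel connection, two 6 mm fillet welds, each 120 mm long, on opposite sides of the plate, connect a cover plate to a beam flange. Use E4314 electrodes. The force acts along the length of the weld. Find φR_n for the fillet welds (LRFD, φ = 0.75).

φR_n ≈ 197 kN

E43XX → F_EXX = 430 MPa.
Effective throat t_e = 0.707 × 6 = 4.242 mm.
Total length L = 240 mm; A_we = 4.242 × 240 = 1018 mm².
F_nw = 0.6 F_EXX = 0.6 × 430 = 258 MPa.
φR_n = 0.75 × 258 × 1018 × 10⁻³ = 197 kN.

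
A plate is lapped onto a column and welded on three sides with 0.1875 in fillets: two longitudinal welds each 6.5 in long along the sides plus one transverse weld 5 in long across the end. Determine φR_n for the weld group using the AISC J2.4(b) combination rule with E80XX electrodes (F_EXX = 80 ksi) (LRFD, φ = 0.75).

φR_n ≈ 88.5 kips

t_e = 0.707 × 0.1875 = 0.1326 in.
R_nwl = 0.6 × 80 × 0.1326 × 13 = 82.72 kips (longitudinal, 2 welds).
R_nwt = 0.6 × 80 × 0.1326 × 5 = 31.81 kips (transverse, base value).
(i) R_nwl + R_nwt = 114.5 kips; (ii) 0.85 R_nwl + 1.5 R_nwt = 118 kips.
R_n = max = 118 kips [governs: (ii)]; φR_n = 88.53 kips.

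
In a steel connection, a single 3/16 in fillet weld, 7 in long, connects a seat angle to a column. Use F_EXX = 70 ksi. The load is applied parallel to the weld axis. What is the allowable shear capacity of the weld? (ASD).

R_n/Ω ≈ 19.5 kip

Effective throat t_e = 0.707 × 0.1875 = 0.1326 in.
Total length L = 7 in; A_we = 0.1326 × 7 = 0.9279 in².
F_nw = 0.6 F_EXX = 0.6 × 70 = 42 ksi.
R_n = 42 × 0.9279 = 38.97 kip; R_n/Ω = 38.97/2.0 = 19.49 kip.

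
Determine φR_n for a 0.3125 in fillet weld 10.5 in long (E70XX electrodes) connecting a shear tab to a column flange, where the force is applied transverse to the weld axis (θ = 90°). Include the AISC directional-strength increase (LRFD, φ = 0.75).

E70XX → F_EXX = 70 ksi.
t_e = 0.707 × 0.3125 = 0.2209 in; A_we = 0.2209 × 10.5 = 2.32 in².
Directional factor: 1.0 + 0.5 sin^1.5(90°) = 1.5.
F_nw = 0.6 × 70 × 1.5 = 63 ksi.
φR_n = 0.75 × 63 × 2.32 = 109.6 kip.

φR_n ≈ 110 kip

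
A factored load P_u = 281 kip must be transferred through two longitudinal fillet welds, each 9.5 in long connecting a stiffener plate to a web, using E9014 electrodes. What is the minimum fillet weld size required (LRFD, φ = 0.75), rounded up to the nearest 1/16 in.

w = 9/16 in

E90XX → F_EXX = 90 ksi.
Total weld length L = 19 in.
Required throat t_e = P_u / (φ × 0.6 F_EXX × L) = 281 / (0.75 × 0.6 × 90 × 19) = 0.3652 in.
Required leg w = t_e / 0.707 = 0.5165 in → use 9/16 in.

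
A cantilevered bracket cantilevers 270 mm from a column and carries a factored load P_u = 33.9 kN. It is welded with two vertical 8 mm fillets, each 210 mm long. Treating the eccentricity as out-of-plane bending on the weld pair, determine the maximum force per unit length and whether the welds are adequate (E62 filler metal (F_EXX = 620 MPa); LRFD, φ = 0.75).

f_max ≈ 628 N/mm; adequate

L_w = 2 × 210 = 420 mm; section modulus (unit throat) S = 2 × L²/6 = 14700 mm².
Direct shear f_v = P/L_w = 33.9×10³/420 = 80.71 N/mm.
Moment M = P × e = 33.9×10³ × 270 = 9153000 N·mm; bending f_b = M/S = 622.7 N/mm.
f_max = √(f_v² + f_b²) = √(80.71² + 622.7²) = 627.9 N/mm.
φr_n = 0.75 × 0.6 × 620 × (0.707 × 8) = 1578 N/mm → adequate.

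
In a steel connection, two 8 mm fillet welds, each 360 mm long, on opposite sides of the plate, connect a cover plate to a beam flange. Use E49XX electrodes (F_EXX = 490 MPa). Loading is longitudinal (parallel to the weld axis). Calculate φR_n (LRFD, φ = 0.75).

Effective throat t_e = 0.707 × 8 = 5.656 mm.
Total length L = 720 mm; A_we = 5.656 × 720 = 4072 mm².
F_nw = 0.6 F_EXX = 0.6 × 490 = 294 MPa.
φR_n = 0.75 × 294 × 4072 × 10⁻³ = 897.9 kN.

φR_n ≈ 898 kN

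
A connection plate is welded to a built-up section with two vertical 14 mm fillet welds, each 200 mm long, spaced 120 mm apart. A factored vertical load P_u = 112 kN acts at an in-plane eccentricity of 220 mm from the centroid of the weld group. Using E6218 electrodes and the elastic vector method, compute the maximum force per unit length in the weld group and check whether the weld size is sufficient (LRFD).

E62XX → F_EXX = 620 MPa.
Total weld length L_w = 400 mm. Treat welds as unit-width lines.
Polar moment about centroid: J = 2[d³/12 + d(b/2)²] = 2[200³/12 + 200×60²] = 2773000 mm³.
Direct shear f_v = P/L_w = 112×10³ / 400 = 280 N/mm (vertical).
Torsion M = P·e = 112×10³ × 220 = 24640000 N·mm.
Critical point at (x, y) = (60, 100) from centroid. f_tx = M·y/J = 888.5 N/mm; f_ty = M·x/J = 533.1 N/mm.
Resultant f_max = √[f_tx² + (f_v + f_ty)²] = √[888.5² + (280 + 533.1)²] = 1204 N/mm.
Capacity per unit length: φr_n = 0.75 × 0.6 × 620 × (0.707 × 14) = 2762 N/mm.
1204 ≤ 2762 → adequate.

f_max ≈ 1200 N/mm; adequate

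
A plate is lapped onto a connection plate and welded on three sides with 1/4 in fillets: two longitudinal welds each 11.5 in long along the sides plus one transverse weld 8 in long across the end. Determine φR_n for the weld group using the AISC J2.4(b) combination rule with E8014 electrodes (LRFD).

E80XX → F_EXX = 80 ksi.
t_e = 0.707 × 0.25 = 0.1767 in.
R_nwl = 0.6 × 80 × 0.1767 × 23 = 195.1 kips (longitudinal, 2 welds).
R_nwt = 0.6 × 80 × 0.1767 × 8 = 67.87 kips (transverse, base value).
(i) R_nwl + R_nwt = 263 kips; (ii) 0.85 R_nwl + 1.5 R_nwt = 267.7 kips.
R_n = max = 267.7 kips [governs: (ii)]; φR_n = 200.8 kips.

φR_n ≈ 201 kips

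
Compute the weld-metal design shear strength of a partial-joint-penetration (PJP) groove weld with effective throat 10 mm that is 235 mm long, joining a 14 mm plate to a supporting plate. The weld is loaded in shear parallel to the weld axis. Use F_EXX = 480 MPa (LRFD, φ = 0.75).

φR_n ≈ 508 kN

Effective throat (given) t_e = 10 mm.
A_we = 10 × 235 = 2350 mm².
F_nw = 0.6 F_EXX = 288 MPa.
φR_n = 0.75 × 288 × 2350 × 10⁻³ = 507.6 kN.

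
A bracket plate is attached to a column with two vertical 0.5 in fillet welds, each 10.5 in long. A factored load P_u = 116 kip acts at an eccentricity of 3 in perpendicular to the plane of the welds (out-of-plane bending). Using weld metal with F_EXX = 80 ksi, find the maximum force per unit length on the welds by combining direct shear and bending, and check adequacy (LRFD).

f_max ≈ 11 kip/in; adequate

L_w = 2 × 10.5 = 21 in; section modulus (unit throat) S = 2 × L²/6 = 36.75 in².
Direct shear f_v = P/L_w = 116/21 = 5.524 kip/in.
Moment M = P × e = 116 × 3 = 348 kip·in; bending f_b = M/S = 9.469 kip/in.
f_max = √(f_v² + f_b²) = √(5.524² + 9.469²) = 10.96 kip/in.
φr_n = 0.75 × 0.6 × 80 × (0.707 × 0.5) = 12.73 kip/in → adequate.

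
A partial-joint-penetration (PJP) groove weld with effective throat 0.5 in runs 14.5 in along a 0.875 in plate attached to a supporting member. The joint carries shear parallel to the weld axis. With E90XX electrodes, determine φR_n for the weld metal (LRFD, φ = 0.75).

E90XX → F_EXX = 90 ksi.
Effective throat (given) t_e = 0.5 in.
A_we = 0.5 × 14.5 = 7.25 in².
F_nw = 0.6 F_EXX = 54 ksi.
φR_n = 0.75 × 54 × 7.25 = 293.6 kip.

φR_n ≈ 294 kip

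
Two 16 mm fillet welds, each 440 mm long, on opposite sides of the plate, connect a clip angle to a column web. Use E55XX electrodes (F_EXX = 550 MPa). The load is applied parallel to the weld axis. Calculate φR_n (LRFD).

φR_n ≈ 2460 kN

Effective throat t_e = 0.707 × 16 = 11.31 mm.
Total length L = 880 mm; A_we = 11.31 × 880 = 9955 mm².
F_nw = 0.6 F_EXX = 0.6 × 550 = 330 MPa.
φR_n = 0.75 × 330 × 9955 × 10⁻³ = 2464 kN.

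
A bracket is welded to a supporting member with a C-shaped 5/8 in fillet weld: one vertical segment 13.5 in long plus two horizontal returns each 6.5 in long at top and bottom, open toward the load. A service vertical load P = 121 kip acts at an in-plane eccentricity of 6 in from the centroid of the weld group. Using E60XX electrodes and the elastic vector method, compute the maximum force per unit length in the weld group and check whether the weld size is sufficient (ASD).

E60XX → F_EXX = 60 ksi.
Total weld length L_w = 26.5 in. Treat welds as unit-width lines.
Centroid: x̄ = 2×6.5×3.25 / 26.5 = 1.594 in from the vertical weld.
Polar moment about centroid: J = I_x + I_y = [13.5³/12 + 2×6.5×6.75²] + [13.5×1.594² + 2(6.5³/12 + 6.5×1.656²)] = 913.1 in³.
Direct shear f_v = P/L_w = 121 / 26.5 = 4.566 kip/in (vertical).
Torsion M = P·e = 121 × 6 = 726 kip·in.
Critical point at (x, y) = (4.906, 6.75) from centroid. f_tx = M·y/J = 5.367 kip/in; f_ty = M·x/J = 3.901 kip/in.
Resultant f_max = √[f_tx² + (f_v + f_ty)²] = √[5.367² + (4.566 + 3.901)²] = 10.02 kip/in.
Capacity per unit length: r_n/Ω = (1/2.0) × 0.6 × 60 × (0.707 × 0.625) = 7.954 kip/in.
10.02 > 7.954 → NOT adequate.

f_max ≈ 10 kip/in; NOT adequate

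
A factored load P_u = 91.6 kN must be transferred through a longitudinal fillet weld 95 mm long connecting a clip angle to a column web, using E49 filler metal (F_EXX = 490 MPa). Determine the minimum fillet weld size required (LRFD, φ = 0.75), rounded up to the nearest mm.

w = 7 mm

Total weld length L = 95 mm.
Required throat t_e = P_u / (φ × 0.6 F_EXX × L) = 91.6 / (0.75 × 0.6 × 490 × 95 × 10⁻³) = 4.373 mm.
Required leg w = t_e / 0.707 = 6.185 mm → use 7 mm.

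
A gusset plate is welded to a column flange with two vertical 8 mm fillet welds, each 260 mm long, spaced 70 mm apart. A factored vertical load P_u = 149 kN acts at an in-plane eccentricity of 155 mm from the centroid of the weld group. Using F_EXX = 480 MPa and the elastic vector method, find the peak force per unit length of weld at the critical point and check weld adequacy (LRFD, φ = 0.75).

f_max ≈ 986 N/mm; adequate

Total weld length L_w = 520 mm. Treat welds as unit-width lines.
Polar moment about centroid: J = 2[d³/12 + d(b/2)²] = 2[260³/12 + 260×35²] = 3566000 mm³.
Direct shear f_v = P/L_w = 149×10³ / 520 = 286.5 N/mm (vertical).
Torsion M = P·e = 149×10³ × 155 = 23095000 N·mm.
Critical point at (x, y) = (35, 130) from centroid. f_tx = M·y/J = 841.9 N/mm; f_ty = M·x/J = 226.7 N/mm.
Resultant f_max = √[f_tx² + (f_v + f_ty)²] = √[841.9² + (286.5 + 226.7)²] = 985.9 N/mm.
Capacity per unit length: φr_n = 0.75 × 0.6 × 480 × (0.707 × 8) = 1222 N/mm.
985.9 ≤ 1222 → adequate.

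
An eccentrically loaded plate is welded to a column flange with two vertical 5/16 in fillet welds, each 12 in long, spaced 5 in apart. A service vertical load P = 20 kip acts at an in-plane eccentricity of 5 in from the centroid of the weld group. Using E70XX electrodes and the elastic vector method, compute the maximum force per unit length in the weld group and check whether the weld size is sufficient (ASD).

E70XX → F_EXX = 70 ksi.
Total weld length L_w = 24 in. Treat welds as unit-width lines.
Polar moment about centroid: J = 2[d³/12 + d(b/2)²] = 2[12³/12 + 12×2.5²] = 438 in³.
Direct shear f_v = P/L_w = 20 / 24 = 0.8333 kip/in (vertical).
Torsion M = P·e = 20 × 5 = 100 kip·in.
Critical point at (x, y) = (2.5, 6) from centroid. f_tx = M·y/J = 1.37 kip/in; f_ty = M·x/J = 0.5708 kip/in.
Resultant f_max = √[f_tx² + (f_v + f_ty)²] = √[1.37² + (0.8333 + 0.5708)²] = 1.962 kip/in.
Capacity per unit length: r_n/Ω = (1/2.0) × 0.6 × 70 × (0.707 × 0.3125) = 4.64 kip/in.
1.962 ≤ 4.64 → adequate.

f_max ≈ 1.96 kip/in; adequate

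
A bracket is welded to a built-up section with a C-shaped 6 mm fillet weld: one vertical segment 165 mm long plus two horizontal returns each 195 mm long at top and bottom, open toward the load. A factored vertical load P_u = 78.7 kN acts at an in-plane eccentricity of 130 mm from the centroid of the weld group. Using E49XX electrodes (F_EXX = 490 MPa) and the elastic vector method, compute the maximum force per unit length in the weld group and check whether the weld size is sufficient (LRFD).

Total weld length L_w = 555 mm. Treat welds as unit-width lines.
Centroid: x̄ = 2×195×97.5 / 555 = 68.51 mm from the vertical weld.
Polar moment about centroid: J = I_x + I_y = [165³/12 + 2×195×82.5²] + [165×68.51² + 2(195³/12 + 195×28.99²)] = 5367000 mm³.
Direct shear f_v = P/L_w = 78.7×10³ / 555 = 141.8 N/mm (vertical).
Torsion M = P·e = 78.7×10³ × 130 = 10231000 N·mm.
Critical point at (x, y) = (126.5, 82.5) from centroid. f_tx = M·y/J = 157.3 N/mm; f_ty = M·x/J = 241.1 N/mm.
Resultant f_max = √[f_tx² + (f_v + f_ty)²] = √[157.3² + (141.8 + 241.1)²] = 414 N/mm.
Capacity per unit length: φr_n = 0.75 × 0.6 × 490 × (0.707 × 6) = 935.4 N/mm.
414 ≤ 935.4 → adequate.

f_max ≈ 414 N/mm; adequate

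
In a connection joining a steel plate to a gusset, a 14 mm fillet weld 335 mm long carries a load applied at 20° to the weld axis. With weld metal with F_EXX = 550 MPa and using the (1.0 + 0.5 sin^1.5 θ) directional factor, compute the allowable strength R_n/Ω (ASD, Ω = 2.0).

R_n/Ω ≈ 602 kN

t_e = 0.707 × 14 = 9.898 mm; A_we = 9.898 × 335 = 3316 mm².
Directional factor: 1.0 + 0.5 sin^1.5(20°) = 1.1.
F_nw = 0.6 × 550 × 1.1 = 363 MPa.
R_n/Ω = (363 × 3316) / 2.0 × 10⁻³ = 601.8 kN.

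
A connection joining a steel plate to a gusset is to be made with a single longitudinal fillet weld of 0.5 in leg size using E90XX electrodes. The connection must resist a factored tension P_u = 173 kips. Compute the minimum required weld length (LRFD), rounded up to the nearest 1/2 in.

E90XX → F_EXX = 90 ksi.
Throat t_e = 0.707 × 0.5 = 0.3535 in.
φr_n = 0.75 × 0.6 × 90 × 0.3535 = 14.32 kips/in.
L_req = P_u / φr_n = 173 / 14.32 = 12.08 in total.
Round up → use L = 12.5 in.

L = 12.5 in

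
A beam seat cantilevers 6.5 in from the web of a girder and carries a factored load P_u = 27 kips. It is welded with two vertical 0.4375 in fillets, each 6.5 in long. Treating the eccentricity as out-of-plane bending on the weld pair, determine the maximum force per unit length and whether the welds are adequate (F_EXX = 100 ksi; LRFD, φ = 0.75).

L_w = 2 × 6.5 = 13 in; section modulus (unit throat) S = 2 × L²/6 = 14.08 in².
Direct shear f_v = P/L_w = 27/13 = 2.077 kip/in.
Moment M = P × e = 27 × 6.5 = 175.5 kip·in; bending f_b = M/S = 12.46 kip/in.
f_max = √(f_v² + f_b²) = √(2.077² + 12.46²) = 12.63 kip/in.
φr_n = 0.75 × 0.6 × 100 × (0.707 × 0.4375) = 13.92 kip/in → adequate.

f_max ≈ 12.6 kip/in; adequate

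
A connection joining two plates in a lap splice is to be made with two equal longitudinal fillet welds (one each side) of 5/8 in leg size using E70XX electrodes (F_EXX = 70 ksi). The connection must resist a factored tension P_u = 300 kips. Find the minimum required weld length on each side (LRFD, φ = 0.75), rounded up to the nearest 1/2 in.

L = 11 in on each side

Throat t_e = 0.707 × 0.625 = 0.4419 in.
φr_n = 0.75 × 0.6 × 70 × 0.4419 = 13.92 kips/in.
L_req = P_u / φr_n = 300 / 13.92 = 21.55 in total.
Per side: 21.55 / 2 = 10.78 in.
Round up → use L = 11 in on each side.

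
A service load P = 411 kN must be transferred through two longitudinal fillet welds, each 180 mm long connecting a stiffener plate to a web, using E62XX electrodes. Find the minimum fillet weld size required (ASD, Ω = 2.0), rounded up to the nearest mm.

w = 9 mm

E62XX → F_EXX = 620 MPa.
Total weld length L = 360 mm.
Required throat t_e = P × Ω / (0.6 F_EXX × L) = 411 × 2.0 / (0.6 × 620 × 360 × 10⁻³) = 6.138 mm.
Required leg w = t_e / 0.707 = 8.682 mm → use 9 mm.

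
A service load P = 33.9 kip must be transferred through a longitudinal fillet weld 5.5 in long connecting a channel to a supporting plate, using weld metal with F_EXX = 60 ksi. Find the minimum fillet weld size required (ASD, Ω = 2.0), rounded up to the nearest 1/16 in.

Total weld length L = 5.5 in.
Required throat t_e = P × Ω / (0.6 F_EXX × L) = 33.9 × 2.0 / (0.6 × 60 × 5.5) = 0.3424 in.
Required leg w = t_e / 0.707 = 0.4843 in → use 1/2 in.

w = 1/2 in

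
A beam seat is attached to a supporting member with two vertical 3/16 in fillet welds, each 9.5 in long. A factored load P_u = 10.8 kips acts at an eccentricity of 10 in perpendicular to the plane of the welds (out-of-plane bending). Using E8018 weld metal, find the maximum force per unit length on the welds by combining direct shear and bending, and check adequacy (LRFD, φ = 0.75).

E80XX → F_EXX = 80 ksi.
L_w = 2 × 9.5 = 19 in; section modulus (unit throat) S = 2 × L²/6 = 30.08 in².
Direct shear f_v = P/L_w = 10.8/19 = 0.5684 kip/in.
Moment M = P × e = 10.8 × 10 = 108 kip·in; bending f_b = M/S = 3.59 kip/in.
f_max = √(f_v² + f_b²) = √(0.5684² + 3.59²) = 3.635 kip/in.
φr_n = 0.75 × 0.6 × 80 × (0.707 × 0.1875) = 4.772 kip/in → adequate.

f_max ≈ 3.63 kip/in; adequate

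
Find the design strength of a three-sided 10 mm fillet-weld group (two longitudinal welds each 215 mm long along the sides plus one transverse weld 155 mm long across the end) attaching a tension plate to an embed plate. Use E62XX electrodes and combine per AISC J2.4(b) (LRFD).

E62XX → F_EXX = 620 MPa.
t_e = 0.707 × 10 = 7.07 mm.
R_nwl = 0.6 × 620 × 7.07 × 430 × 10⁻³ = 1131 kN (longitudinal, 2 welds).
R_nwt = 0.6 × 620 × 7.07 × 155 × 10⁻³ = 407.7 kN (transverse, base value).
(i) R_nwl + R_nwt = 1539 kN; (ii) 0.85 R_nwl + 1.5 R_nwt = 1573 kN.
R_n = max = 1573 kN [governs: (ii)]; φR_n = 1180 kN.

φR_n ≈ 1180 kN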